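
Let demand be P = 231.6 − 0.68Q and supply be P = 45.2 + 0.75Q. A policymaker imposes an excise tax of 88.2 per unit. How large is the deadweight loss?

2720.01

Competitive equilibrium: 231.6 − 0.68Q = 45.2 + 0.75Q → Q* = 130.34965, P* = 142.96224.
With the tax, the buyer price exceeds the seller price by 88.2: (231.6 − 0.68Q) − (45.2 + 0.75Q) = 88.2 → Q' = 68.67133.
ΔQ = 130.34965 − 68.67133 = 61.67832; the wedge equals the tax, 88.2.
DWL = ½ × 61.67832 × 88.2 = 2720.01.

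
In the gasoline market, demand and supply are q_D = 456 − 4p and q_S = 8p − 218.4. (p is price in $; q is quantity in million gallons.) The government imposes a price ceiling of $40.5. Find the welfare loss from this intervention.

$2957.88 million

In inverse form: demand p = 114 − 0.25q, supply p = 27.3 + 0.125q.
Competitive equilibrium: 114 − 0.25q = 27.3 + 0.125q → q* = 231.2, p* = 56.2.
At the ceiling p = 40.5, quantity supplied = (40.5 − 27.3)/0.125 = 105.6.
Willingness to pay at q' = 105.6: 114 − 0.25·105.6 = 87.6.
Δq = 231.2 − 105.6 = 125.6; wedge = 87.6 − 40.5 = 47.1.
The triangle = ½ × 125.6 × 47.1 = $2957.88 million.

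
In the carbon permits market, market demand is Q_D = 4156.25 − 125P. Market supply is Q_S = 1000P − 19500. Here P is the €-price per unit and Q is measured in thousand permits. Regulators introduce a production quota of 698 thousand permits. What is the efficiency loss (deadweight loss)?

€3098.39 thousand

In inverse form: demand P = 33.25 − 0.008Q, supply P = 19.5 + 0.001Q.
Competitive equilibrium: 33.25 − 0.008Q = 19.5 + 0.001Q → Q* = 1527.7778, P* = 21.0278.
At Q = 698: demand price = 33.25 − 0.008·698 = 27.666; supply price = 19.5 + 0.001·698 = 20.198.
ΔQ = 1527.7778 − 698 = 829.7778; wedge = 27.666 − 20.198 = 7.468.
DWL = ½ × 829.7778 × 7.468 = €3098.39 thousand.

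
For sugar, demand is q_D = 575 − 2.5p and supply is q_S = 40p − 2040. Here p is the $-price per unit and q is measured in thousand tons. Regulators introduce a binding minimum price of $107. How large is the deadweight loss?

$2746 thousand

In inverse form: demand p = 230 − 0.4q, supply p = 51 + 0.025q.
Competitive equilibrium: 230 − 0.4q = 51 + 0.025q → q* = 421.1765, p* = 61.5294.
At the floor p = 107, quantity demanded = (230 − 107)/0.4 = 307.5.
Sellers' marginal cost at q' = 307.5: 51 + 0.025·307.5 = 58.6875.
Δq = 421.1765 − 307.5 = 113.6765; wedge = 107 − 58.6875 = 48.3125.
Welfare loss = ½ × 113.6765 × 48.3125 = $2746 thousand.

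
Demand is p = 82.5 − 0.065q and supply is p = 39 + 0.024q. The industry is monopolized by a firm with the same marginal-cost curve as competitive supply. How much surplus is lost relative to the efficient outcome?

1893.84

Competitive equilibrium: 82.5 − 0.065q = 39 + 0.024q → q* = 488.764, p* = 50.7303.
Marginal revenue: MR = 82.5 − 0.13q. Set MR = MC: 82.5 − 0.13q = 39 + 0.024q → q_m = 282.4675.
Price p_m = 82.5 − 0.065·282.4675 = 64.1396; MC(q_m) = 39 + 0.024·282.4675 = 45.7792.
Competitive q* = 488.764, so Δq = 206.2965; wedge = 64.1396 − 45.7792 = 18.3604.
The triangle = ½ × 206.2965 × 18.3604 = 1893.84.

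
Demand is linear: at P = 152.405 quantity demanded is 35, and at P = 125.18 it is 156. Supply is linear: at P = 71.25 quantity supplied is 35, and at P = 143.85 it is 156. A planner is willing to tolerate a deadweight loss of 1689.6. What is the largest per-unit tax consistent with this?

52.8

Demand slope = (125.18 − 152.405)/(156 − 35) = −0.225, so P = 160.28 − 0.225Q.
Supply slope = (143.85 − 71.25)/(156 − 35) = 0.6, so P = 50.25 + 0.6Q.
Competitive equilibrium: 160.28 − 0.225Q = 50.25 + 0.6Q → Q* = 133.3697, P* = 130.2718.
A tax t gives ΔQ = t/0.825 and wedge t, so DWL = t²/1.65.
t²/1.65 = 1689.6 → t² = 2787.84 → t = 52.8.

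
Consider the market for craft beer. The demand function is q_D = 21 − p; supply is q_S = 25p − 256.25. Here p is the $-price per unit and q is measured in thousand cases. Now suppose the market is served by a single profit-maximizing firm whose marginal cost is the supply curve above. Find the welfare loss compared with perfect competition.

$13.35 thousand

In inverse form: demand p = 21 − q, supply p = 10.25 + 0.04q.
Competitive equilibrium: 21 − q = 10.25 + 0.04q → q* = 10.3365, p* = 10.6635.
Marginal revenue: MR = 21 − 2q. Set MR = MC: 21 − 2q = 10.25 + 0.04q → q_m = 5.2696.
Price p_m = 21 − 1·5.2696 = 15.7304; MC(q_m) = 10.25 + 0.04·5.2696 = 10.4608.
Competitive q* = 10.3365, so Δq = 5.0669; wedge = 15.7304 − 10.4608 = 5.2696.
Deadweight loss = ½ × 5.0669 × 5.2696 = $13.35 thousand.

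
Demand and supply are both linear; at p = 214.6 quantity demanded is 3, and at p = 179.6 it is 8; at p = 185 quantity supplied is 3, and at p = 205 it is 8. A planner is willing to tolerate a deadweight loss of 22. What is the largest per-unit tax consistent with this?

22

Demand slope = (179.6 − 214.6)/(8 − 3) = −7, so p = 235.6 − 7q.
Supply slope = (205 − 185)/(8 − 3) = 4, so p = 173 + 4q.
Competitive equilibrium: 235.6 − 7q = 173 + 4q → q* = 5.6909, p* = 195.7636.
A tax t gives Δq = t/11 and wedge t, so DWL = t²/22.
t²/22 = 22 → t² = 484 → t = 22.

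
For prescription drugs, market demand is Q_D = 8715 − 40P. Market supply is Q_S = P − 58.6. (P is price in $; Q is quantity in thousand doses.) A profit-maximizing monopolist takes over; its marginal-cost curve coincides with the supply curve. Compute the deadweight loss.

$7.02 thousand

In inverse form: demand P = 217.875 − 0.025Q, supply P = 58.6 + Q.
Competitive equilibrium: 217.875 − 0.025Q = 58.6 + Q → Q* = 155.3902, P* = 213.9902.
Marginal revenue: MR = 217.875 − 0.05Q. Set MR = MC: 217.875 − 0.05Q = 58.6 + Q → Q_m = 151.6905.
Price P_m = 217.875 − 0.025·151.6905 = 214.0827; MC(Q_m) = 58.6 + 1·151.6905 = 210.2905.
Competitive Q* = 155.3902, so ΔQ = 3.6997; wedge = 214.0827 − 210.2905 = 3.7922.
Deadweight loss = ½ × 3.6997 × 3.7922 = $7.02 thousand.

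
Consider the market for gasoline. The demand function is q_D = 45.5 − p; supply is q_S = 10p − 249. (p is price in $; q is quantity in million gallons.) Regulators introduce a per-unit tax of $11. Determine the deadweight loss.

In inverse form: demand p = 45.5 − q, supply p = 24.9 + 0.1q.
Competitive equilibrium: 45.5 − q = 24.9 + 0.1q → q* = 18.7273, p* = 26.7727.
With the tax, the buyer price exceeds the seller price by 11: (45.5 − q) − (24.9 + 0.1q) = 11 → q' = 8.7273.
Δq = 18.7273 − 8.7273 = 10; the wedge equals the tax, 11.
Deadweight loss = ½ × 10 × 11 = $55 million.

$55 million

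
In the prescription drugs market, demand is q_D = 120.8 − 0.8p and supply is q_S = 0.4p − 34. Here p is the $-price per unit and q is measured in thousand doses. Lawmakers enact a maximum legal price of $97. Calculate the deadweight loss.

$307.20 thousand

In inverse form: demand p = 151 − 1.25q, supply p = 85 + 2.5q.
Competitive equilibrium: 151 − 1.25q = 85 + 2.5q → q* = 17.6, p* = 129.
At the ceiling p = 97, quantity supplied = (97 − 85)/2.5 = 4.8.
Willingness to pay at q' = 4.8: 151 − 1.25·4.8 = 145.
Δq = 17.6 − 4.8 = 12.8; wedge = 145 − 97 = 48.
Welfare loss = ½ × 12.8 × 48 = $307.20 thousand.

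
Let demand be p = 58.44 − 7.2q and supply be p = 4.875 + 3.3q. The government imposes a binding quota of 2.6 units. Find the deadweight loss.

Competitive equilibrium: 58.44 − 7.2q = 4.875 + 3.3q → q* = 5.1014, p* = 21.7097.
At q = 2.6: demand price = 58.44 − 7.2·2.6 = 39.72; supply price = 4.875 + 3.3·2.6 = 13.455.
Δq = 5.1014 − 2.6 = 2.5014; wedge = 39.72 − 13.455 = 26.265.
The triangle = ½ × 2.5014 × 26.265 = 32.85.

32.85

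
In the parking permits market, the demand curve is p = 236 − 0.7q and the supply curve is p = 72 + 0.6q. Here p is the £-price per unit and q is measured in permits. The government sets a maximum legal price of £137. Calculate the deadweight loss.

Competitive equilibrium: 236 − 0.7q = 72 + 0.6q → q* = 126.1538, p* = 147.6923.
At the ceiling p = 137, quantity supplied = (137 − 72)/0.6 = 108.3333.
Willingness to pay at q' = 108.3333: 236 − 0.7·108.3333 = 160.1667.
Δq = 126.1538 − 108.3333 = 17.8205; wedge = 160.1667 − 137 = 23.1667.
Deadweight loss = ½ × 17.8205 × 23.1667 = £206.42.

£206.42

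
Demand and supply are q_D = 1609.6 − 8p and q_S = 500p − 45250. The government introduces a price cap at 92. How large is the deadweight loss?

939.77

In inverse form: demand p = 201.2 − 0.125q, supply p = 90.5 + 0.002q.
Competitive equilibrium: 201.2 − 0.125q = 90.5 + 0.002q → q* = 871.6535, p* = 92.2433.
At the ceiling p = 92, quantity supplied = (92 − 90.5)/0.002 = 750.
Willingness to pay at q' = 750: 201.2 − 0.125·750 = 107.45.
Δq = 871.6535 − 750 = 121.6535; wedge = 107.45 − 92 = 15.45.
DWL = ½ × 121.6535 × 15.45 = 939.77.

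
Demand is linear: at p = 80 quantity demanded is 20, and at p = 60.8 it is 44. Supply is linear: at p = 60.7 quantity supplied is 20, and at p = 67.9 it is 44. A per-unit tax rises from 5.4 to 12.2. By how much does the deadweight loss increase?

54.40

Demand slope = (60.8 − 80)/(44 − 20) = −0.8, so p = 96 − 0.8q.
Supply slope = (67.9 − 60.7)/(44 − 20) = 0.3, so p = 54.7 + 0.3q.
Competitive equilibrium: 96 − 0.8q = 54.7 + 0.3q → q* = 37.5455, p* = 65.9636.
For a per-unit tax t: Δq = t/1.1, so DWL = ½·t·(t/1.1) = t²/2.2.
At t = 5.4: DWL = 13.255. At t = 12.2: DWL = 67.655.
Increase = 67.655 − 13.255 = 54.40.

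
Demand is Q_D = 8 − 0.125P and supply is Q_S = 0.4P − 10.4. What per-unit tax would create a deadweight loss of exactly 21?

In inverse form: demand P = 64 − 8Q, supply P = 26 + 2.5Q.
Competitive equilibrium: 64 − 8Q = 26 + 2.5Q → Q* = 3.619, P* = 35.0476.
A tax t gives ΔQ = t/10.5 and wedge t, so DWL = t²/21.
t²/21 = 21 → t² = 441 → t = 21.

21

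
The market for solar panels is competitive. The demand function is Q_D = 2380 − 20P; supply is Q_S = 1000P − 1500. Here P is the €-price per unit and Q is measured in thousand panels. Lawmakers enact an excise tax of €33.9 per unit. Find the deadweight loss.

€11266.76 thousand

In inverse form: demand P = 119 − 0.05Q, supply P = 1.5 + 0.001Q.
Competitive equilibrium: 119 − 0.05Q = 1.5 + 0.001Q → Q* = 2303.92157, P* = 3.80392.
With the tax, the buyer price exceeds the seller price by 33.9: (119 − 0.05Q) − (1.5 + 0.001Q) = 33.9 → Q' = 1639.21569.
ΔQ = 2303.92157 − 1639.21569 = 664.70588; the wedge equals the tax, 33.9.
DWL = ½ × 664.70588 × 33.9 = €11266.76 thousand.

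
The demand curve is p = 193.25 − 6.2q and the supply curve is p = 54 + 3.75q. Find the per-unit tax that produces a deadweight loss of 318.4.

Competitive equilibrium: 193.25 − 6.2q = 54 + 3.75q → q* = 13.995, p* = 106.4812.
A tax t gives Δq = t/9.95 and wedge t, so DWL = t²/19.9.
t²/19.9 = 318.4 → t² = 6336.16 → t = 79.6.

79.6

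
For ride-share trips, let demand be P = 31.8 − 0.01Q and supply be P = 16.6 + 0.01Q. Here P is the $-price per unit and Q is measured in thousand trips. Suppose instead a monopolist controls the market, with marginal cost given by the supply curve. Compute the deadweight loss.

Competitive equilibrium: 31.8 − 0.01Q = 16.6 + 0.01Q → Q* = 760, P* = 24.2.
Marginal revenue: MR = 31.8 − 0.02Q. Set MR = MC: 31.8 − 0.02Q = 16.6 + 0.01Q → Q_m = 506.66667.
Price P_m = 31.8 − 0.01·506.66667 = 26.73333; MC(Q_m) = 16.6 + 0.01·506.66667 = 21.66667.
Competitive Q* = 760, so ΔQ = 253.33333; wedge = 26.73333 − 21.66667 = 5.06666.
Deadweight loss = ½ × 253.33333 × 5.06666 = $641.78 thousand.

$641.78 thousand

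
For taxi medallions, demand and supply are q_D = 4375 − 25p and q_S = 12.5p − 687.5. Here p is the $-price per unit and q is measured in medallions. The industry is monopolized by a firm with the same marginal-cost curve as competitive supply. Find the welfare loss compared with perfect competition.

In inverse form: demand p = 175 − 0.04q, supply p = 55 + 0.08q.
Competitive equilibrium: 175 − 0.04q = 55 + 0.08q → q* = 1000, p* = 135.
Marginal revenue: MR = 175 − 0.08q. Set MR = MC: 175 − 0.08q = 55 + 0.08q → q_m = 750.
Price p_m = 175 − 0.04·750 = 145; MC(q_m) = 55 + 0.08·750 = 115.
Competitive q* = 1000, so Δq = 250; wedge = 145 − 115 = 30.
DWL = ½ × 250 × 30 = $3750.

$3750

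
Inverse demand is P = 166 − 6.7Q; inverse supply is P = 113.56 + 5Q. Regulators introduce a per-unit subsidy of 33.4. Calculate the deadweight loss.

47.67

Competitive equilibrium: 166 − 6.7Q = 113.56 + 5Q → Q* = 4.4821, P* = 135.9703.
The subsidy lowers effective supply by 33.4: P = 80.16 + 5Q.
New quantity: 166 − 6.7Q = 80.16 + 5Q → Q' = 7.3368.
Overproduction ΔQ = 7.3368 − 4.4821 = 2.8547; wedge = subsidy = 33.4.
Deadweight loss = ½ × 2.8547 × 33.4 = 47.67.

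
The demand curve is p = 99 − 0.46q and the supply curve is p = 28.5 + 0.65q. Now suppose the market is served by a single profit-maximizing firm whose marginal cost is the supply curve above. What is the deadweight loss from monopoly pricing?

192.19

Competitive equilibrium: 99 − 0.46q = 28.5 + 0.65q → q* = 63.5135, p* = 69.7838.
Marginal revenue: MR = 99 − 0.92q. Set MR = MC: 99 − 0.92q = 28.5 + 0.65q → q_m = 44.9045.
Price p_m = 99 − 0.46·44.9045 = 78.3439; MC(q_m) = 28.5 + 0.65·44.9045 = 57.6879.
Competitive q* = 63.5135, so Δq = 18.609; wedge = 78.3439 − 57.6879 = 20.656.
Welfare loss = ½ × 18.609 × 20.656 = 192.19.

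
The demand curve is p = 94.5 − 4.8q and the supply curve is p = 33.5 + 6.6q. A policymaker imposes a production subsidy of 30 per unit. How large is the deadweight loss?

Competitive equilibrium: 94.5 − 4.8q = 33.5 + 6.6q → q* = 5.3509, p* = 68.8158.
The subsidy lowers effective supply by 30: p = 3.5 + 6.6q.
New quantity: 94.5 − 4.8q = 3.5 + 6.6q → q' = 7.9825.
Overproduction Δq = 7.9825 − 5.3509 = 2.6316; wedge = subsidy = 30.
DWL = ½ × 2.6316 × 30 = 39.47.

39.47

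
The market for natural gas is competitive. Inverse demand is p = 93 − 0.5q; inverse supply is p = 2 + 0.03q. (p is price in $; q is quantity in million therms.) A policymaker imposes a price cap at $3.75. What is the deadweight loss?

$3405.67 million

Competitive equilibrium: 93 − 0.5q = 2 + 0.03q → q* = 171.6981, p* = 7.1509.
At the ceiling p = 3.75, quantity supplied = (3.75 − 2)/0.03 = 58.3333.
Willingness to pay at q' = 58.3333: 93 − 0.5·58.3333 = 63.8334.
Δq = 171.6981 − 58.3333 = 113.3648; wedge = 63.8334 − 3.75 = 60.0834.
DWL = ½ × 113.3648 × 60.0834 = $3405.67 million.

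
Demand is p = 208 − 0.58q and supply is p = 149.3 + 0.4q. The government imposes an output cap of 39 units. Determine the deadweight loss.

214

Competitive equilibrium: 208 − 0.58q = 149.3 + 0.4q → q* = 59.898, p* = 173.2592.
At q = 39: demand price = 208 − 0.58·39 = 185.38; supply price = 149.3 + 0.4·39 = 164.9.
Δq = 59.898 − 39 = 20.898; wedge = 185.38 − 164.9 = 20.48.
DWL = ½ × 20.898 × 20.48 = 214.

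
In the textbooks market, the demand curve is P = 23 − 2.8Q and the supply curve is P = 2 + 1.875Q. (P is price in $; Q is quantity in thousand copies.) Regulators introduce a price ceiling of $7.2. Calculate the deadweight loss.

$6.90 thousand

Competitive equilibrium: 23 − 2.8Q = 2 + 1.875Q → Q* = 4.492, P* = 10.4225.
At the ceiling P = 7.2, quantity supplied = (7.2 − 2)/1.875 = 2.7733.
Willingness to pay at Q' = 2.7733: 23 − 2.8·2.7733 = 15.2348.
ΔQ = 4.492 − 2.7733 = 1.7187; wedge = 15.2348 − 7.2 = 8.0348.
Welfare loss = ½ × 1.7187 × 8.0348 = $6.90 thousand.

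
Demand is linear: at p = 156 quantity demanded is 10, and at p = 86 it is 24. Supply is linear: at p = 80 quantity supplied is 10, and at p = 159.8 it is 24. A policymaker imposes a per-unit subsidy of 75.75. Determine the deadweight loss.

268.13

Demand slope = (86 − 156)/(24 − 10) = −5, so p = 206 − 5q.
Supply slope = (159.8 − 80)/(24 − 10) = 5.7, so p = 23 + 5.7q.
Competitive equilibrium: 206 − 5q = 23 + 5.7q → q* = 17.1028, p* = 120.486.
The subsidy lowers effective supply by 75.75: p = 5.7q − 52.75.
New quantity: 206 − 5q = 5.7q − 52.75 → q' = 24.1822.
Overproduction Δq = 24.1822 − 17.1028 = 7.0794; wedge = subsidy = 75.75.
DWL = ½ × 7.0794 × 75.75 = 268.13.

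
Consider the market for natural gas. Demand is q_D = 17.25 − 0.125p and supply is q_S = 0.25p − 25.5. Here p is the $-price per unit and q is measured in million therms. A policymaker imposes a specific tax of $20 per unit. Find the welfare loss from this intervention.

In inverse form: demand p = 138 − 8q, supply p = 102 + 4q.
Competitive equilibrium: 138 − 8q = 102 + 4q → q* = 3, p* = 114.
With the tax, the buyer price exceeds the seller price by 20: (138 − 8q) − (102 + 4q) = 20 → q' = 1.3333.
Δq = 3 − 1.3333 = 1.6667; the wedge equals the tax, 20.
Deadweight loss = ½ × 1.6667 × 20 = $16.67 million.

$16.67 million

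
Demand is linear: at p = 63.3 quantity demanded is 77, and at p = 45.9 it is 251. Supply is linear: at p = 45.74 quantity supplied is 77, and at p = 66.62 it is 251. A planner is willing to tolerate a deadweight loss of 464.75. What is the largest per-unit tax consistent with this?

14.3

Demand slope = (45.9 − 63.3)/(251 − 77) = −0.1, so p = 71 − 0.1q.
Supply slope = (66.62 − 45.74)/(251 − 77) = 0.12, so p = 36.5 + 0.12q.
Competitive equilibrium: 71 − 0.1q = 36.5 + 0.12q → q* = 156.8182, p* = 55.3182.
A tax t gives Δq = t/0.22 and wedge t, so DWL = t²/0.44.
t²/0.44 = 464.75 → t² = 204.49 → t = 14.3.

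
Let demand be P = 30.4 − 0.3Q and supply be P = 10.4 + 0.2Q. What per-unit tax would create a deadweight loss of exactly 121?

11

Competitive equilibrium: 30.4 − 0.3Q = 10.4 + 0.2Q → Q* = 40, P* = 18.4.
A tax t gives ΔQ = t/0.5 and wedge t, so DWL = t²/1.
t²/1 = 121 → t² = 121 → t = 11.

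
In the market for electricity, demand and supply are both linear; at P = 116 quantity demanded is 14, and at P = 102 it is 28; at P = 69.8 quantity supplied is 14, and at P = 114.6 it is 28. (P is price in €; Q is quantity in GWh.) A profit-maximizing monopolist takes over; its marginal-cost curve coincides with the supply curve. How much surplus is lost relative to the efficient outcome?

Demand slope = (102 − 116)/(28 − 14) = −1, so P = 130 − Q.
Supply slope = (114.6 − 69.8)/(28 − 14) = 3.2, so P = 25 + 3.2Q.
Competitive equilibrium: 130 − Q = 25 + 3.2Q → Q* = 25, P* = 105.
Marginal revenue: MR = 130 − 2Q. Set MR = MC: 130 − 2Q = 25 + 3.2Q → Q_m = 20.1923.
Price P_m = 130 − 1·20.1923 = 109.8077; MC(Q_m) = 25 + 3.2·20.1923 = 89.6154.
Competitive Q* = 25, so ΔQ = 4.8077; wedge = 109.8077 − 89.6154 = 20.1923.
The triangle = ½ × 4.8077 × 20.1923 = €48.54.

€48.54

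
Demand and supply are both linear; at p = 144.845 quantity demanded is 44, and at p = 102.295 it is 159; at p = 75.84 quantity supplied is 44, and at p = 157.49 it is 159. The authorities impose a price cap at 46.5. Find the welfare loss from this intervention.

Demand slope = (102.295 − 144.845)/(159 − 44) = −0.37, so p = 161.125 − 0.37q.
Supply slope = (157.49 − 75.84)/(159 − 44) = 0.71, so p = 44.6 + 0.71q.
Competitive equilibrium: 161.125 − 0.37q = 44.6 + 0.71q → q* = 107.89352, p* = 121.2044.
At the ceiling p = 46.5, quantity supplied = (46.5 − 44.6)/0.71 = 2.67606.
Willingness to pay at q' = 2.67606: 161.125 − 0.37·2.67606 = 160.13486.
Δq = 107.89352 − 2.67606 = 105.21746; wedge = 160.13486 − 46.5 = 113.63486.
The triangle = ½ × 105.21746 × 113.63486 = 5978.19.

5978.19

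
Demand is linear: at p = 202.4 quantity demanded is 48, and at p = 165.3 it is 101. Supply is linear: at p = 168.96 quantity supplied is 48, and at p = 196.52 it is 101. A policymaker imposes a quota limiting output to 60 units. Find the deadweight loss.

144.85

Demand slope = (165.3 − 202.4)/(101 − 48) = −0.7, so p = 236 − 0.7q.
Supply slope = (196.52 − 168.96)/(101 − 48) = 0.52, so p = 144 + 0.52q.
Competitive equilibrium: 236 − 0.7q = 144 + 0.52q → q* = 75.4098, p* = 183.2131.
At q = 60: demand price = 236 − 0.7·60 = 194; supply price = 144 + 0.52·60 = 175.2.
Δq = 75.4098 − 60 = 15.4098; wedge = 194 − 175.2 = 18.8.
The triangle = ½ × 15.4098 × 18.8 = 144.85.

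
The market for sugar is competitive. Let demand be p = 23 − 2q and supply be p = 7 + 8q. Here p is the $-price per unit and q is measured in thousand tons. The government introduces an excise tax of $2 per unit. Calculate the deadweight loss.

$0.20 thousand

Competitive equilibrium: 23 − 2q = 7 + 8q → q* = 1.6, p* = 19.8.
With the tax, the buyer price exceeds the seller price by 2: (23 − 2q) − (7 + 8q) = 2 → q' = 1.4.
Δq = 1.6 − 1.4 = 0.2; the wedge equals the tax, 2.
The triangle = ½ × 0.2 × 2 = $0.20 thousand.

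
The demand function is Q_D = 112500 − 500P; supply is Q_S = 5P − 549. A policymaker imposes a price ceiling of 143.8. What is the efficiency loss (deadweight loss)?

16184.01

In inverse form: demand P = 225 − 0.002Q, supply P = 109.8 + 0.2Q.
Competitive equilibrium: 225 − 0.002Q = 109.8 + 0.2Q → Q* = 570.297, P* = 223.8594.
At the ceiling P = 143.8, quantity supplied = (143.8 − 109.8)/0.2 = 170.
Willingness to pay at Q' = 170: 225 − 0.002·170 = 224.66.
ΔQ = 570.297 − 170 = 400.297; wedge = 224.66 − 143.8 = 80.86.
Deadweight loss = ½ × 400.297 × 80.86 = 16184.01.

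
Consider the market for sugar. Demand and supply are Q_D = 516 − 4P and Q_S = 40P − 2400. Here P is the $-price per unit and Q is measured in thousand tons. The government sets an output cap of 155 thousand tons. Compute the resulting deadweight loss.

$1264.80 thousand

In inverse form: demand P = 129 − 0.25Q, supply P = 60 + 0.025Q.
Competitive equilibrium: 129 − 0.25Q = 60 + 0.025Q → Q* = 250.9091, P* = 66.2727.
At Q = 155: demand price = 129 − 0.25·155 = 90.25; supply price = 60 + 0.025·155 = 63.875.
ΔQ = 250.9091 − 155 = 95.9091; wedge = 90.25 − 63.875 = 26.375.
The triangle = ½ × 95.9091 × 26.375 = $1264.80 thousand.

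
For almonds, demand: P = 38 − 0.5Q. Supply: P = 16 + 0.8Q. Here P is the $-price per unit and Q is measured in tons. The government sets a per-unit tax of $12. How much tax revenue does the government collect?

$92.31

Competitive equilibrium: 38 − 0.5Q = 16 + 0.8Q → Q* = 16.9231, P* = 29.5385.
With the tax, the buyer price exceeds the seller price by 12: (38 − 0.5Q) − (16 + 0.8Q) = 12 → Q' = 7.6923.
Tax revenue = 12 × 7.6923 = $92.31.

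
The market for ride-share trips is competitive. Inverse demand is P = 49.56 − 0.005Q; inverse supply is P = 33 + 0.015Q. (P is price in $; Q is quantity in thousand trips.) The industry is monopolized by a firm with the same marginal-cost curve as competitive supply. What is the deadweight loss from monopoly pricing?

$274.23 thousand

Competitive equilibrium: 49.56 − 0.005Q = 33 + 0.015Q → Q* = 828, P* = 45.42.
Marginal revenue: MR = 49.56 − 0.01Q. Set MR = MC: 49.56 − 0.01Q = 33 + 0.015Q → Q_m = 662.4.
Price P_m = 49.56 − 0.005·662.4 = 46.248; MC(Q_m) = 33 + 0.015·662.4 = 42.936.
Competitive Q* = 828, so ΔQ = 165.6; wedge = 46.248 − 42.936 = 3.312.
DWL = ½ × 165.6 × 3.312 = $274.23 thousand.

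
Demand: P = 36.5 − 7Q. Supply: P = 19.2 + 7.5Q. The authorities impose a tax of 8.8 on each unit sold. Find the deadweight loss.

2.67

Competitive equilibrium: 36.5 − 7Q = 19.2 + 7.5Q → Q* = 1.1931, P* = 28.1483.
With the tax, the buyer price exceeds the seller price by 8.8: (36.5 − 7Q) − (19.2 + 7.5Q) = 8.8 → Q' = 0.5862.
ΔQ = 1.1931 − 0.5862 = 0.6069; the wedge equals the tax, 8.8.
Welfare loss = ½ × 0.6069 × 8.8 = 2.67.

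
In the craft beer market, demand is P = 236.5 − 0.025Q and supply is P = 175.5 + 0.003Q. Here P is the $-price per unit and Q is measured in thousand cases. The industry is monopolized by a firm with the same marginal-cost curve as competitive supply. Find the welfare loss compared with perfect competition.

Competitive equilibrium: 236.5 − 0.025Q = 175.5 + 0.003Q → Q* = 2178.57143, P* = 182.03571.
Marginal revenue: MR = 236.5 − 0.05Q. Set MR = MC: 236.5 − 0.05Q = 175.5 + 0.003Q → Q_m = 1150.9434.
Price P_m = 236.5 − 0.025·1150.9434 = 207.72642; MC(Q_m) = 175.5 + 0.003·1150.9434 = 178.95283.
Competitive Q* = 2178.57143, so ΔQ = 1027.62803; wedge = 207.72642 − 178.95283 = 28.77359.
The triangle = ½ × 1027.62803 × 28.77359 = $14784.27 thousand.

$14784.27 thousand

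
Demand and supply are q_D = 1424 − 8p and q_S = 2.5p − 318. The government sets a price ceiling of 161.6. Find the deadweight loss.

30.40

In inverse form: demand p = 178 − 0.125q, supply p = 127.2 + 0.4q.
Competitive equilibrium: 178 − 0.125q = 127.2 + 0.4q → q* = 96.7619, p* = 165.9048.
At the ceiling p = 161.6, quantity supplied = (161.6 − 127.2)/0.4 = 86.
Willingness to pay at q' = 86: 178 − 0.125·86 = 167.25.
Δq = 96.7619 − 86 = 10.7619; wedge = 167.25 − 161.6 = 5.65.
Deadweight loss = ½ × 10.7619 × 5.65 = 30.40.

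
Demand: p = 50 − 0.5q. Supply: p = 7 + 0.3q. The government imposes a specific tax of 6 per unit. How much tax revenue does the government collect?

Competitive equilibrium: 50 − 0.5q = 7 + 0.3q → q* = 53.75, p* = 23.125.
With the tax, the buyer price exceeds the seller price by 6: (50 − 0.5q) − (7 + 0.3q) = 6 → q' = 46.25.
Tax revenue = 6 × 46.25 = 277.50.

277.50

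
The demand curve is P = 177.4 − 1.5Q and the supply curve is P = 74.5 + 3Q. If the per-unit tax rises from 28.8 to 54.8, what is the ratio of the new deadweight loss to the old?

Competitive equilibrium: 177.4 − 1.5Q = 74.5 + 3Q → Q* = 22.8667, P* = 143.1.
For a per-unit tax t: ΔQ = t/4.5, so DWL = ½·t·(t/4.5) = t²/9.
At t = 28.8: DWL = 92.16. At t = 54.8: DWL = 333.671.
Ratio = (54.8/28.8)² = 3.621.

3.621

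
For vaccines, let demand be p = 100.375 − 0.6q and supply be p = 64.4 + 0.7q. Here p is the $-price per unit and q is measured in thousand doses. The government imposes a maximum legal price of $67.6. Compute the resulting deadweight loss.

Competitive equilibrium: 100.375 − 0.6q = 64.4 + 0.7q → q* = 27.6731, p* = 83.7712.
At the ceiling p = 67.6, quantity supplied = (67.6 − 64.4)/0.7 = 4.5714.
Willingness to pay at q' = 4.5714: 100.375 − 0.6·4.5714 = 97.6322.
Δq = 27.6731 − 4.5714 = 23.1017; wedge = 97.6322 − 67.6 = 30.0322.
The triangle = ½ × 23.1017 × 30.0322 = $346.90 thousand.

$346.90 thousand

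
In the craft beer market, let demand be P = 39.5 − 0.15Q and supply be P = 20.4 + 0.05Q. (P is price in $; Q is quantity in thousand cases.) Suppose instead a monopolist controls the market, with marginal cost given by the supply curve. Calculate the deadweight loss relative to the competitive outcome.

Competitive equilibrium: 39.5 − 0.15Q = 20.4 + 0.05Q → Q* = 95.5, P* = 25.175.
Marginal revenue: MR = 39.5 − 0.3Q. Set MR = MC: 39.5 − 0.3Q = 20.4 + 0.05Q → Q_m = 54.5714.
Price P_m = 39.5 − 0.15·54.5714 = 31.3143; MC(Q_m) = 20.4 + 0.05·54.5714 = 23.1286.
Competitive Q* = 95.5, so ΔQ = 40.9286; wedge = 31.3143 − 23.1286 = 8.1857.
Deadweight loss = ½ × 40.9286 × 8.1857 = $167.51 thousand.

$167.51 thousand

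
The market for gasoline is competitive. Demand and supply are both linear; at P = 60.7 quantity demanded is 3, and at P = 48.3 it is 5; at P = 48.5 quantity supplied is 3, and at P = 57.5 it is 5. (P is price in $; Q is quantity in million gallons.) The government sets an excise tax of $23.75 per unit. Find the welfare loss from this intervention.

Demand slope = (48.3 − 60.7)/(5 − 3) = −6.2, so P = 79.3 − 6.2Q.
Supply slope = (57.5 − 48.5)/(5 − 3) = 4.5, so P = 35 + 4.5Q.
Competitive equilibrium: 79.3 − 6.2Q = 35 + 4.5Q → Q* = 4.1402, P* = 53.6308.
With the tax, the buyer price exceeds the seller price by 23.75: (79.3 − 6.2Q) − (35 + 4.5Q) = 23.75 → Q' = 1.9206.
ΔQ = 4.1402 − 1.9206 = 2.2196; the wedge equals the tax, 23.75.
DWL = ½ × 2.2196 × 23.75 = $26.36 million.

$26.36 million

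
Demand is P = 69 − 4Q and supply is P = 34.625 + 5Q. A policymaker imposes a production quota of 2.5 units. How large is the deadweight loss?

Competitive equilibrium: 69 − 4Q = 34.625 + 5Q → Q* = 3.8194, P* = 53.7222.
At Q = 2.5: demand price = 69 − 4·2.5 = 59; supply price = 34.625 + 5·2.5 = 47.125.
ΔQ = 3.8194 − 2.5 = 1.3194; wedge = 59 − 47.125 = 11.875.
Deadweight loss = ½ × 1.3194 × 11.875 = 7.83.

7.83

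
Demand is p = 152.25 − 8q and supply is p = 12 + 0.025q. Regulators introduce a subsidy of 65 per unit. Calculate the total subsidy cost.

1662.46

Competitive equilibrium: 152.25 − 8q = 12 + 0.025q → q* = 17.4766, p* = 12.4369.
The subsidy lowers effective supply by 65: p = 0.025q − 53.
New quantity: 152.25 − 8q = 0.025q − 53 → q' = 25.5763.
Total subsidy cost = 65 × 25.5763 = 1662.46.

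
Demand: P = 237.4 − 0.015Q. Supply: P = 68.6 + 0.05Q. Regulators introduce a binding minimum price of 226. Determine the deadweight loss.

Competitive equilibrium: 237.4 − 0.015Q = 68.6 + 0.05Q → Q* = 2596.9231, P* = 198.4462.
At the floor P = 226, quantity demanded = (237.4 − 226)/0.015 = 760.
Sellers' marginal cost at Q' = 760: 68.6 + 0.05·760 = 106.6.
ΔQ = 2596.9231 − 760 = 1836.9231; wedge = 226 − 106.6 = 119.4.
The triangle = ½ × 1836.9231 × 119.4 = 109664.31.

109664.31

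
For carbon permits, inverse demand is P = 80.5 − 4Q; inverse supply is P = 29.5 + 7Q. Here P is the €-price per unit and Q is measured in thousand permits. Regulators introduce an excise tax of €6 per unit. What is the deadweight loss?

€1.64 thousand

Competitive equilibrium: 80.5 − 4Q = 29.5 + 7Q → Q* = 4.6364, P* = 61.9545.
With the tax, the buyer price exceeds the seller price by 6: (80.5 − 4Q) − (29.5 + 7Q) = 6 → Q' = 4.0909.
ΔQ = 4.6364 − 4.0909 = 0.5455; the wedge equals the tax, 6.
Welfare loss = ½ × 0.5455 × 6 = €1.64 thousand.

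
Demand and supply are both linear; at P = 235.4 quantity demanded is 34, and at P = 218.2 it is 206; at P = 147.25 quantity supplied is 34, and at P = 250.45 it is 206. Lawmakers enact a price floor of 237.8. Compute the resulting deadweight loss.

7867.50

Demand slope = (218.2 − 235.4)/(206 − 34) = −0.1, so P = 238.8 − 0.1Q.
Supply slope = (250.45 − 147.25)/(206 − 34) = 0.6, so P = 126.85 + 0.6Q.
Competitive equilibrium: 238.8 − 0.1Q = 126.85 + 0.6Q → Q* = 159.9286, P* = 222.8071.
At the floor P = 237.8, quantity demanded = (238.8 − 237.8)/0.1 = 10.
Sellers' marginal cost at Q' = 10: 126.85 + 0.6·10 = 132.85.
ΔQ = 159.9286 − 10 = 149.9286; wedge = 237.8 − 132.85 = 104.95.
Deadweight loss = ½ × 149.9286 × 104.95 = 7867.50.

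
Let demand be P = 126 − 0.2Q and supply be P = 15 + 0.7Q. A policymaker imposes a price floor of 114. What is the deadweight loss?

Competitive equilibrium: 126 − 0.2Q = 15 + 0.7Q → Q* = 123.3333, P* = 101.3333.
At the floor P = 114, quantity demanded = (126 − 114)/0.2 = 60.
Sellers' marginal cost at Q' = 60: 15 + 0.7·60 = 57.
ΔQ = 123.3333 − 60 = 63.3333; wedge = 114 − 57 = 57.
Deadweight loss = ½ × 63.3333 × 57 = 1805.

1805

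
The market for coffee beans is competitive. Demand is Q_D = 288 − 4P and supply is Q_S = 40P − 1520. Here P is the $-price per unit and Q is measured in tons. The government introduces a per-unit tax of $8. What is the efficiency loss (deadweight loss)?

$116.36

In inverse form: demand P = 72 − 0.25Q, supply P = 38 + 0.025Q.
Competitive equilibrium: 72 − 0.25Q = 38 + 0.025Q → Q* = 123.6364, P* = 41.0909.
With the tax, the buyer price exceeds the seller price by 8: (72 − 0.25Q) − (38 + 0.025Q) = 8 → Q' = 94.5455.
ΔQ = 123.6364 − 94.5455 = 29.0909; the wedge equals the tax, 8.
Deadweight loss = ½ × 29.0909 × 8 = $116.36.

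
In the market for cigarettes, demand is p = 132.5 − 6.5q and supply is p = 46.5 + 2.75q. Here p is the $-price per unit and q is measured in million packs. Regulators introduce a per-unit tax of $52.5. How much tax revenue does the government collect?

Competitive equilibrium: 132.5 − 6.5q = 46.5 + 2.75q → q* = 9.2973, p* = 72.06757.
With the tax, the buyer price exceeds the seller price by 52.5: (132.5 − 6.5q) − (46.5 + 2.75q) = 52.5 → q' = 3.62162.
Tax revenue = 52.5 × 3.62162 = $190.14 million.

$190.14 million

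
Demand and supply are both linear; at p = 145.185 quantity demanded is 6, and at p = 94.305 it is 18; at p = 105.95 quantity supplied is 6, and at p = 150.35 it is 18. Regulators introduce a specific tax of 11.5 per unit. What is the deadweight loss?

Demand slope = (94.305 − 145.185)/(18 − 6) = −4.24, so p = 170.625 − 4.24q.
Supply slope = (150.35 − 105.95)/(18 − 6) = 3.7, so p = 83.75 + 3.7q.
Competitive equilibrium: 170.625 − 4.24q = 83.75 + 3.7q → q* = 10.9414, p* = 124.2333.
With the tax, the buyer price exceeds the seller price by 11.5: (170.625 − 4.24q) − (83.75 + 3.7q) = 11.5 → q' = 9.4931.
Δq = 10.9414 − 9.4931 = 1.4483; the wedge equals the tax, 11.5.
Deadweight loss = ½ × 1.4483 × 11.5 = 8.33.

8.33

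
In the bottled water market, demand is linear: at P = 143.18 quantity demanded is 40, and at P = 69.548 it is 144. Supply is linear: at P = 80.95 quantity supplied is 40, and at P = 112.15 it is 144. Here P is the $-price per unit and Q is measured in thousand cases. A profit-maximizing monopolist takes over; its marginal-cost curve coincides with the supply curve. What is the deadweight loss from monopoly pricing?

$888 thousand

Demand slope = (69.548 − 143.18)/(144 − 40) = −0.708, so P = 171.5 − 0.708Q.
Supply slope = (112.15 − 80.95)/(144 − 40) = 0.3, so P = 68.95 + 0.3Q.
Competitive equilibrium: 171.5 − 0.708Q = 68.95 + 0.3Q → Q* = 101.7361, P* = 99.4708.
Marginal revenue: MR = 171.5 − 1.416Q. Set MR = MC: 171.5 − 1.416Q = 68.95 + 0.3Q → Q_m = 59.7611.
Price P_m = 171.5 − 0.708·59.7611 = 129.1891; MC(Q_m) = 68.95 + 0.3·59.7611 = 86.8783.
Competitive Q* = 101.7361, so ΔQ = 41.975; wedge = 129.1891 − 86.8783 = 42.3108.
Deadweight loss = ½ × 41.975 × 42.3108 = $888 thousand.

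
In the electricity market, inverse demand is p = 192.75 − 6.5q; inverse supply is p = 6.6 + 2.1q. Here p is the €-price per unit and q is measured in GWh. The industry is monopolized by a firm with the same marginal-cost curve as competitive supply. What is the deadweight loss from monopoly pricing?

€373.31

Competitive equilibrium: 192.75 − 6.5q = 6.6 + 2.1q → q* = 21.6453, p* = 52.0552.
Marginal revenue: MR = 192.75 − 13q. Set MR = MC: 192.75 − 13q = 6.6 + 2.1q → q_m = 12.3278.
Price p_m = 192.75 − 6.5·12.3278 = 112.6193; MC(q_m) = 6.6 + 2.1·12.3278 = 32.4884.
Competitive q* = 21.6453, so Δq = 9.3175; wedge = 112.6193 − 32.4884 = 80.1309.
Deadweight loss = ½ × 9.3175 × 80.1309 = €373.31.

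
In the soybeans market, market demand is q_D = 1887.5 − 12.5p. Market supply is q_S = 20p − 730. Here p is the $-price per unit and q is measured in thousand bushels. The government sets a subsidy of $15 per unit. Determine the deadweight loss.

In inverse form: demand p = 151 − 0.08q, supply p = 36.5 + 0.05q.
Competitive equilibrium: 151 − 0.08q = 36.5 + 0.05q → q* = 880.7692, p* = 80.5385.
The subsidy lowers effective supply by 15: p = 21.5 + 0.05q.
New quantity: 151 − 0.08q = 21.5 + 0.05q → q' = 996.1538.
Overproduction Δq = 996.1538 − 880.7692 = 115.3846; wedge = subsidy = 15.
Deadweight loss = ½ × 115.3846 × 15 = $865.38 thousand.

$865.38 thousand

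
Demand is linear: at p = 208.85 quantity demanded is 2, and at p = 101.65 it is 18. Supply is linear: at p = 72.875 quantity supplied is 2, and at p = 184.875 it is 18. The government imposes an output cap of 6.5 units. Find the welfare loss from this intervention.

Demand slope = (101.65 − 208.85)/(18 − 2) = −6.7, so p = 222.25 − 6.7q.
Supply slope = (184.875 − 72.875)/(18 − 2) = 7, so p = 58.875 + 7q.
Competitive equilibrium: 222.25 − 6.7q = 58.875 + 7q → q* = 11.9252, p* = 142.3513.
At q = 6.5: demand price = 222.25 − 6.7·6.5 = 178.7; supply price = 58.875 + 7·6.5 = 104.375.
Δq = 11.9252 − 6.5 = 5.4252; wedge = 178.7 − 104.375 = 74.325.
DWL = ½ × 5.4252 × 74.325 = 201.61.

201.61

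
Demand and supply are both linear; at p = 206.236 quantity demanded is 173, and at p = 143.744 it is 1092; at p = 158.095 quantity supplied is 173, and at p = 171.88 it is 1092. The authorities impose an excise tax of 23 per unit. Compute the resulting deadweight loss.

Demand slope = (143.744 − 206.236)/(1092 − 173) = −0.068, so p = 218 − 0.068q.
Supply slope = (171.88 − 158.095)/(1092 − 173) = 0.015, so p = 155.5 + 0.015q.
Competitive equilibrium: 218 − 0.068q = 155.5 + 0.015q → q* = 753.012, p* = 166.7952.
With the tax, the buyer price exceeds the seller price by 23: (218 − 0.068q) − (155.5 + 0.015q) = 23 → q' = 475.9036.
Δq = 753.012 − 475.9036 = 277.1084; the wedge equals the tax, 23.
Welfare loss = ½ × 277.1084 × 23 = 3186.75.

3186.75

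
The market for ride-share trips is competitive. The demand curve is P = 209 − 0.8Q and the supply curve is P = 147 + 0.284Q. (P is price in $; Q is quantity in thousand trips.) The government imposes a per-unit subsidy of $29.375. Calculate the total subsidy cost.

Competitive equilibrium: 209 − 0.8Q = 147 + 0.284Q → Q* = 57.19557, P* = 163.24354.
The subsidy lowers effective supply by 29.375: P = 117.625 + 0.284Q.
New quantity: 209 − 0.8Q = 117.625 + 0.284Q → Q' = 84.29428.
Total subsidy cost = 29.375 × 84.29428 = $2476.14 thousand.

$2476.14 thousand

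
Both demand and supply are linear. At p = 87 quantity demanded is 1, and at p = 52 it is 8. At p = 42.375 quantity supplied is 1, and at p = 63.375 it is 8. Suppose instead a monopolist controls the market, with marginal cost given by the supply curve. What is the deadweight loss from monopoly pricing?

25.60

Demand slope = (52 − 87)/(8 − 1) = −5, so p = 92 − 5q.
Supply slope = (63.375 − 42.375)/(8 − 1) = 3, so p = 39.375 + 3q.
Competitive equilibrium: 92 − 5q = 39.375 + 3q → q* = 6.5781, p* = 59.1094.
Marginal revenue: MR = 92 − 10q. Set MR = MC: 92 − 10q = 39.375 + 3q → q_m = 4.0481.
Price p_m = 92 − 5·4.0481 = 71.7595; MC(q_m) = 39.375 + 3·4.0481 = 51.5193.
Competitive q* = 6.5781, so Δq = 2.53; wedge = 71.7595 − 51.5193 = 20.2402.
Welfare loss = ½ × 2.53 × 20.2402 = 25.60.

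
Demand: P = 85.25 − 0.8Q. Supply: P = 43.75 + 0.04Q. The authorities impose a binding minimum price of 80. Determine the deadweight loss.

Competitive equilibrium: 85.25 − 0.8Q = 43.75 + 0.04Q → Q* = 49.4048, P* = 45.7262.
At the floor P = 80, quantity demanded = (85.25 − 80)/0.8 = 6.5625.
Sellers' marginal cost at Q' = 6.5625: 43.75 + 0.04·6.5625 = 44.0125.
ΔQ = 49.4048 − 6.5625 = 42.8423; wedge = 80 − 44.0125 = 35.9875.
The triangle = ½ × 42.8423 × 35.9875 = 770.89.

770.89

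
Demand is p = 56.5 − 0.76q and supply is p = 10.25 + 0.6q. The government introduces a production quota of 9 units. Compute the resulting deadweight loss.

425.25

Competitive equilibrium: 56.5 − 0.76q = 10.25 + 0.6q → q* = 34.0074, p* = 30.6544.
At q = 9: demand price = 56.5 − 0.76·9 = 49.66; supply price = 10.25 + 0.6·9 = 15.65.
Δq = 34.0074 − 9 = 25.0074; wedge = 49.66 − 15.65 = 34.01.
The triangle = ½ × 25.0074 × 34.01 = 425.25.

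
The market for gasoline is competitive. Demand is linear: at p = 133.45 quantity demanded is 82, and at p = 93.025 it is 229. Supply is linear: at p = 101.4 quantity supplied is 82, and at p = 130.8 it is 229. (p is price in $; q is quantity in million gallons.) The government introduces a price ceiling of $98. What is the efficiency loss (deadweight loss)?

Demand slope = (93.025 − 133.45)/(229 − 82) = −0.275, so p = 156 − 0.275q.
Supply slope = (130.8 − 101.4)/(229 − 82) = 0.2, so p = 85 + 0.2q.
Competitive equilibrium: 156 − 0.275q = 85 + 0.2q → q* = 149.4737, p* = 114.8947.
At the ceiling p = 98, quantity supplied = (98 − 85)/0.2 = 65.
Willingness to pay at q' = 65: 156 − 0.275·65 = 138.125.
Δq = 149.4737 − 65 = 84.4737; wedge = 138.125 − 98 = 40.125.
DWL = ½ × 84.4737 × 40.125 = $1694.75 million.

$1694.75 million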